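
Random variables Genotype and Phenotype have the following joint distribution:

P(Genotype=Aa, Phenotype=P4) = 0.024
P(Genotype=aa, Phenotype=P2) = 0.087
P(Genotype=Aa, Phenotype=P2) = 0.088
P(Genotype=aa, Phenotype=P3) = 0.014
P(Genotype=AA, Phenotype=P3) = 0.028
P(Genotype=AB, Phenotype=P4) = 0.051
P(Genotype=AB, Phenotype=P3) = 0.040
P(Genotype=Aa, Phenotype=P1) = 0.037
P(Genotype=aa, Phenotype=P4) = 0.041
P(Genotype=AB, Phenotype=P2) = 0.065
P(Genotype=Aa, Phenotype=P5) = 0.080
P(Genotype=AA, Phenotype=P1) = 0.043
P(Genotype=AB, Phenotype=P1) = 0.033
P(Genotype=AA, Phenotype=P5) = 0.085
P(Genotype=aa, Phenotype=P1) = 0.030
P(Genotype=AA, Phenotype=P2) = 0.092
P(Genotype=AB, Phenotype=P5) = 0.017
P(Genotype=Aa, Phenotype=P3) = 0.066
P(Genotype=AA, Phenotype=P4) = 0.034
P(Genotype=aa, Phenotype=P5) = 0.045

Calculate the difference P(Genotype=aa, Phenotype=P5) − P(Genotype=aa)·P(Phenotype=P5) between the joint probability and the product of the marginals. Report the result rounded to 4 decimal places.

P(Genotype=aa) = 0.030 + 0.087 + 0.014 + 0.041 + 0.045 = 0.217.
P(Phenotype=P5) = 0.085 + 0.080 + 0.045 + 0.017 = 0.227.
P(Genotype=aa, Phenotype=P5) − P(Genotype=aa)P(Phenotype=P5) = 0.045 − 0.217×0.227 = -0.0043.

-0.0043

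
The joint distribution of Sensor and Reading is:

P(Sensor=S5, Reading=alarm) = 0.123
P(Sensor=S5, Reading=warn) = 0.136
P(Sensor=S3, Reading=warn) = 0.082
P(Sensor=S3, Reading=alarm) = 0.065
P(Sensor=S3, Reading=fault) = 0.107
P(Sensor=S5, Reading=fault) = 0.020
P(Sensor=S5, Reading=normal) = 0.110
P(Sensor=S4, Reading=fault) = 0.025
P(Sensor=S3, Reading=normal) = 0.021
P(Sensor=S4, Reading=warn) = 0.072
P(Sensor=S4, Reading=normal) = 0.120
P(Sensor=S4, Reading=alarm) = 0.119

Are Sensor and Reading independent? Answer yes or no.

no

P(Sensor=S3) = 0.275 and P(Reading=fault) = 0.152, so their product is 0.04180, but P(Sensor=S3, Reading=fault) = 0.107. Since these differ, Sensor and Reading are not independent.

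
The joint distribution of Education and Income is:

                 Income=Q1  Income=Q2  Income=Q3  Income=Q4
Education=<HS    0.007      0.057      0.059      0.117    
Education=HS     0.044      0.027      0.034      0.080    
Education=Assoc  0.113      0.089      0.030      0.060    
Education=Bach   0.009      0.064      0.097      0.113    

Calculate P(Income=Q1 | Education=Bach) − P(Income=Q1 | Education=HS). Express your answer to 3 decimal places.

-0.206

P(Education=Bach) = 0.009 + 0.064 + 0.097 + 0.113 = 0.283; P(Income=Q1 | Education=Bach) = 0.009/0.283 = 0.0318.
P(Education=HS) = 0.044 + 0.027 + 0.034 + 0.080 = 0.185; P(Income=Q1 | Education=HS) = 0.044/0.185 = 0.2378.
Difference = -0.206.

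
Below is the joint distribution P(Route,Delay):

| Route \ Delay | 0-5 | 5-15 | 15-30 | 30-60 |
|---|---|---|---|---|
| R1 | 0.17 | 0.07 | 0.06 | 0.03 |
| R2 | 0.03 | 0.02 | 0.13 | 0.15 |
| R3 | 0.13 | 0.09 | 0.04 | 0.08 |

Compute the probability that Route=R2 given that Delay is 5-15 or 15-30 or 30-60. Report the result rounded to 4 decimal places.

0.4478

P(Delay=5-15) = 0.07 + 0.02 + 0.09 = 0.18.
P(Delay=15-30) = 0.06 + 0.13 + 0.04 = 0.23.
P(Delay=30-60) = 0.03 + 0.15 + 0.08 = 0.26.
P(Delay ∈ {5-15, 15-30, 30-60}) = 0.18 + 0.23 + 0.26 = 0.67; P(Route=R2, Delay ∈ {5-15, 15-30, 30-60}) = 0.02 + 0.13 + 0.15 = 0.30.
P(Route=R2 | Delay ∈ {5-15, 15-30, 30-60}) = 0.30/0.67 = 0.4478.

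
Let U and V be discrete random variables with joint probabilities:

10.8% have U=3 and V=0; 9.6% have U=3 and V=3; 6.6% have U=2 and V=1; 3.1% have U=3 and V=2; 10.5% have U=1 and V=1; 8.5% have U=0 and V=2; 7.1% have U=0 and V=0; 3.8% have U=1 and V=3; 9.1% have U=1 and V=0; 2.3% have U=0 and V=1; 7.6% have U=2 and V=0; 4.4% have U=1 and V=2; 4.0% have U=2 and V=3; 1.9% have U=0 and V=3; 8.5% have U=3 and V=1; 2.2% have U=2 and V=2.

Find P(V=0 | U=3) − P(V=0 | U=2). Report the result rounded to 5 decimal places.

P(U=3) = 0.108 + 0.085 + 0.031 + 0.096 = 0.320; P(V=0 | U=3) = 0.108/0.320 = 0.337500.
P(U=2) = 0.076 + 0.066 + 0.022 + 0.040 = 0.204; P(V=0 | U=2) = 0.076/0.204 = 0.372549.
Difference = -0.03505.

-0.03505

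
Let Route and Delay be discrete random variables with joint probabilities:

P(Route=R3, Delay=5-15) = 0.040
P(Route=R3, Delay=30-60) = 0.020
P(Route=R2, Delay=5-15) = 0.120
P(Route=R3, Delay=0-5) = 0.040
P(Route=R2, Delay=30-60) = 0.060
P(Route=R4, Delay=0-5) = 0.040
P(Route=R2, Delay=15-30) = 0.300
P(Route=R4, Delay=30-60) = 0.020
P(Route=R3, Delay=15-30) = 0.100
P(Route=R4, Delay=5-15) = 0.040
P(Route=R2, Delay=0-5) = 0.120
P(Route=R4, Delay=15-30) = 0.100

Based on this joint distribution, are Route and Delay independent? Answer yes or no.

Every cell satisfies P(Route,Delay) = P(Route)·P(Delay). For instance P(Route=R4) = 0.200, P(Delay=15-30) = 0.500, and 0.200×0.500 = 0.100 matches the joint entry. So Route and Delay are independent.

yes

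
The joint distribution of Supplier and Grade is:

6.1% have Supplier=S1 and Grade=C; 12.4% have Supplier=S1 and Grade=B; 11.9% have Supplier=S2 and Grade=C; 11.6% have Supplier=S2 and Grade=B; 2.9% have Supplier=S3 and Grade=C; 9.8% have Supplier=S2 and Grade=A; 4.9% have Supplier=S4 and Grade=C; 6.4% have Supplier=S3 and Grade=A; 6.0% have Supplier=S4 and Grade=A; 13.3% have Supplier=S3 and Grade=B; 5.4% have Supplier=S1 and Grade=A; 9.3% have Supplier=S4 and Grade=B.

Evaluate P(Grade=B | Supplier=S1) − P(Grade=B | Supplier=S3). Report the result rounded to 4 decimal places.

P(Supplier=S1) = 0.054 + 0.124 + 0.061 = 0.239; P(Grade=B | Supplier=S1) = 0.124/0.239 = 0.51883.
P(Supplier=S3) = 0.064 + 0.133 + 0.029 = 0.226; P(Grade=B | Supplier=S3) = 0.133/0.226 = 0.58850.
Difference = -0.0697.

-0.0697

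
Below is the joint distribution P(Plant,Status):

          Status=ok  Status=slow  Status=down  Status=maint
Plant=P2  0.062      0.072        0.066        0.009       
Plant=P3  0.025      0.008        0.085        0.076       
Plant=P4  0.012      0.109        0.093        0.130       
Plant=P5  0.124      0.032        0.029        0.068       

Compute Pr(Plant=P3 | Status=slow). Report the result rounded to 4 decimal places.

P(Status=slow) = 0.072 + 0.008 + 0.109 + 0.032 = 0.221.
P(Plant=P3 | Status=slow) = 0.008/0.221 = 0.0362.

0.0362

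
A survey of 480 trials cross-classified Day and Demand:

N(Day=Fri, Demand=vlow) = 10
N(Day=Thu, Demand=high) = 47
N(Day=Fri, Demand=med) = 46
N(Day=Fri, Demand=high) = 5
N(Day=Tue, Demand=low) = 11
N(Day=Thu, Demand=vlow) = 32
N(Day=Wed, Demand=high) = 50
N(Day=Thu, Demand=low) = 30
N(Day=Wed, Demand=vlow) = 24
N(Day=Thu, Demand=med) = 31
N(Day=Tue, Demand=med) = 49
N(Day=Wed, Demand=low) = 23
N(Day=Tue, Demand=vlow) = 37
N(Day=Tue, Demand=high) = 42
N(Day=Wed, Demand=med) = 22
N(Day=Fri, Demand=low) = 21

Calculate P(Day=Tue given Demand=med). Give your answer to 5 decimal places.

Total with Demand=med: 49 + 22 + 31 + 46 = 148.
P(Day=Tue | Demand=med) = 49/148 = 0.33108.

0.33108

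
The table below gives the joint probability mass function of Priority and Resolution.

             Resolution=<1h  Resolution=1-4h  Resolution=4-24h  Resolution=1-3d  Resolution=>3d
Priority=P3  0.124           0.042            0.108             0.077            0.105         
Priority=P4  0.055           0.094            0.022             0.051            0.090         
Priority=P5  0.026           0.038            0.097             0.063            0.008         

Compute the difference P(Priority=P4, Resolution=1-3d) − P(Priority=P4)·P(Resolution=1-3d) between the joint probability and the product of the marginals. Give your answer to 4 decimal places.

P(Priority=P4) = 0.055 + 0.094 + 0.022 + 0.051 + 0.090 = 0.312.
P(Resolution=1-3d) = 0.077 + 0.051 + 0.063 = 0.191.
P(Priority=P4, Resolution=1-3d) − P(Priority=P4)P(Resolution=1-3d) = 0.051 − 0.312×0.191 = -0.0086.

-0.0086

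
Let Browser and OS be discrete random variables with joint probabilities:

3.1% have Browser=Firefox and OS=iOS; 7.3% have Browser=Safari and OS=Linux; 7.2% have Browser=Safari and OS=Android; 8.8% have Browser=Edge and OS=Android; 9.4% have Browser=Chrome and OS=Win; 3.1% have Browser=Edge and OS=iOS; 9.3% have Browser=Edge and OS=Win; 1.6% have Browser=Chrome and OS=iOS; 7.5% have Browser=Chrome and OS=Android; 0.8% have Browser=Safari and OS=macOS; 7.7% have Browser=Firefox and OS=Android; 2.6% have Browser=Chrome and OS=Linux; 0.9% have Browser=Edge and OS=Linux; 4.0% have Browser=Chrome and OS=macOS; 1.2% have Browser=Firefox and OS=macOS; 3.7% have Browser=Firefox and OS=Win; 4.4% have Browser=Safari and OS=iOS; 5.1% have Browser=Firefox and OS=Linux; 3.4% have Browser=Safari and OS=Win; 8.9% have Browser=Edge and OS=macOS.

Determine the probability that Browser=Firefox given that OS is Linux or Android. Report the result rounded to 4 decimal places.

0.2718

P(OS=Linux) = 0.026 + 0.051 + 0.073 + 0.009 = 0.159.
P(OS=Android) = 0.075 + 0.077 + 0.072 + 0.088 = 0.312.
P(OS ∈ {Linux, Android}) = 0.159 + 0.312 = 0.471; P(Browser=Firefox, OS ∈ {Linux, Android}) = 0.051 + 0.077 = 0.128.
P(Browser=Firefox | OS ∈ {Linux, Android}) = 0.128/0.471 = 0.2718.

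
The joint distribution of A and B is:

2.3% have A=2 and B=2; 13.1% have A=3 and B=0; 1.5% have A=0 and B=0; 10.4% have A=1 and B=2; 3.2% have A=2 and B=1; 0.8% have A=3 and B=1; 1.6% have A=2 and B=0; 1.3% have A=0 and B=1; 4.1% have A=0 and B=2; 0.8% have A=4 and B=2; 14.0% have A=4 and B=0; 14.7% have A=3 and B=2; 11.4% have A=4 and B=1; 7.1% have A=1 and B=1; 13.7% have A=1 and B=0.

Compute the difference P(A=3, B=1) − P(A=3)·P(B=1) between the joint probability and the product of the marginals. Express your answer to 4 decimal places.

P(A=3) = 0.131 + 0.008 + 0.147 = 0.286.
P(B=1) = 0.013 + 0.071 + 0.032 + 0.008 + 0.114 = 0.238.
P(A=3, B=1) − P(A=3)P(B=1) = 0.008 − 0.286×0.238 = -0.0601.

-0.0601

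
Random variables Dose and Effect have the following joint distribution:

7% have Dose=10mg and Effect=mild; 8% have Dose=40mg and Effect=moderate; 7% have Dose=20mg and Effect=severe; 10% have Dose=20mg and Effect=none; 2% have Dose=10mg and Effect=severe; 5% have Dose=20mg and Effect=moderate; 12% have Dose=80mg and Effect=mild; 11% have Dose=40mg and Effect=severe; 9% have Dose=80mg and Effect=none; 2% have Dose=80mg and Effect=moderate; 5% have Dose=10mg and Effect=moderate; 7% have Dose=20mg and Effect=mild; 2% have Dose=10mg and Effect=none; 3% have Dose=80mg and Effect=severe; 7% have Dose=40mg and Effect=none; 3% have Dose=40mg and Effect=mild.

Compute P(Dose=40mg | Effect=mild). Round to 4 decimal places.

0.1034

P(Effect=mild) = 0.07 + 0.07 + 0.03 + 0.12 = 0.29.
P(Dose=40mg | Effect=mild) = 0.03/0.29 = 0.1034.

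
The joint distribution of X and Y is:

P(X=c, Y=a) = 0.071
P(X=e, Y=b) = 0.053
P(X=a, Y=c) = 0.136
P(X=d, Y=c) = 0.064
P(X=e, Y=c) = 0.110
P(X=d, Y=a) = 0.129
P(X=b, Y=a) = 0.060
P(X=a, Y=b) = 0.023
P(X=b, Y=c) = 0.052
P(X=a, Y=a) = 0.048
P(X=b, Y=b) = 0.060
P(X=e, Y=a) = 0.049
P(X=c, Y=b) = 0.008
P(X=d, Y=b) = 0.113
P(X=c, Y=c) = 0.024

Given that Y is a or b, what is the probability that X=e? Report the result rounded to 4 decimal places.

P(Y=a) = 0.048 + 0.060 + 0.071 + 0.129 + 0.049 = 0.357.
P(Y=b) = 0.023 + 0.060 + 0.008 + 0.113 + 0.053 = 0.257.
P(Y ∈ {a, b}) = 0.357 + 0.257 = 0.614; P(X=e, Y ∈ {a, b}) = 0.049 + 0.053 = 0.102.
P(X=e | Y ∈ {a, b}) = 0.102/0.614 = 0.1661.

0.1661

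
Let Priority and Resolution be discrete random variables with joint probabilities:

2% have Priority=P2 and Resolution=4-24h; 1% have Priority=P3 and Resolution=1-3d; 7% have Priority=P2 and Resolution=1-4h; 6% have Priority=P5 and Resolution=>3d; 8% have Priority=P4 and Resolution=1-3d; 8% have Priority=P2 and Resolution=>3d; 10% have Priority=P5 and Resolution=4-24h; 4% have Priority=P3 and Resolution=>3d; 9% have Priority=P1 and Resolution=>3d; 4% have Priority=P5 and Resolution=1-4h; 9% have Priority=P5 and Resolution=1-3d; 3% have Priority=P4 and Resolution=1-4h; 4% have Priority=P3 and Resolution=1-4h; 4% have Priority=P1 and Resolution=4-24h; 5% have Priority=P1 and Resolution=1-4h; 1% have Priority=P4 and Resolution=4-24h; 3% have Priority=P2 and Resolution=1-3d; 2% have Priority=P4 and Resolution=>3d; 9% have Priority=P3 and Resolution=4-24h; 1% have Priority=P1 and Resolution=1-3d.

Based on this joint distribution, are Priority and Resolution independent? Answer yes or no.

no

P(Priority=P4) = 0.14 and P(Resolution=1-3d) = 0.22, so their product is 0.0308, but P(Priority=P4, Resolution=1-3d) = 0.08. Since these differ, Priority and Resolution are not independent.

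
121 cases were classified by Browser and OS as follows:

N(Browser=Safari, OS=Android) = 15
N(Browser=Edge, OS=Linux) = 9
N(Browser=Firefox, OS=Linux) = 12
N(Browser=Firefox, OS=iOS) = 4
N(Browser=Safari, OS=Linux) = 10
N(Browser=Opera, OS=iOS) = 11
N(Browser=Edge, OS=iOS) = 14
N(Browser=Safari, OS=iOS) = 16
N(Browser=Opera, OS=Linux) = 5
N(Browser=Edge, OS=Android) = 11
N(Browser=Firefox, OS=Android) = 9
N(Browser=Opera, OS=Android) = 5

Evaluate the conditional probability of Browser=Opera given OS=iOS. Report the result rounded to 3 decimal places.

0.244

Total with OS=iOS: 4 + 16 + 14 + 11 = 45.
P(Browser=Opera | OS=iOS) = 11/45 = 0.244.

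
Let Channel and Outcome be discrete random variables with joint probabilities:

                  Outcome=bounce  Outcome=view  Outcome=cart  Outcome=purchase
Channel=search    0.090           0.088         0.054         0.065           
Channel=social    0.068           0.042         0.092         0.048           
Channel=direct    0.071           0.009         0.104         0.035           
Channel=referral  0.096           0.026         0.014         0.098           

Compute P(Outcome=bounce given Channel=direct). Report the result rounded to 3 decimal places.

0.324

P(Channel=direct) = 0.071 + 0.009 + 0.104 + 0.035 = 0.219.
P(Outcome=bounce | Channel=direct) = 0.071/0.219 = 0.324.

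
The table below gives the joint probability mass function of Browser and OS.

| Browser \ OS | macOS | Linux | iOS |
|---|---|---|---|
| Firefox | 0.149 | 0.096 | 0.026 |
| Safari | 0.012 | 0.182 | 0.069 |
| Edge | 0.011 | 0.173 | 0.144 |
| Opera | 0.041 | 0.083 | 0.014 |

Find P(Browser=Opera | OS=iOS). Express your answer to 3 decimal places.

P(OS=iOS) = 0.026 + 0.069 + 0.144 + 0.014 = 0.253.
P(Browser=Opera | OS=iOS) = 0.014/0.253 = 0.055.

0.055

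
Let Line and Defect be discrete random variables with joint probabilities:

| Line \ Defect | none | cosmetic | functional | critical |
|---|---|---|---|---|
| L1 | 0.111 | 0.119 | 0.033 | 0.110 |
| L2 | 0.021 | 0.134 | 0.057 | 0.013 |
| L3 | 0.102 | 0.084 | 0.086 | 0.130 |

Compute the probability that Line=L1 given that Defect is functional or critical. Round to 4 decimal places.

0.3333

P(Defect=functional) = 0.033 + 0.057 + 0.086 = 0.176.
P(Defect=critical) = 0.110 + 0.013 + 0.130 = 0.253.
P(Defect ∈ {functional, critical}) = 0.176 + 0.253 = 0.429; P(Line=L1, Defect ∈ {functional, critical}) = 0.033 + 0.110 = 0.143.
P(Line=L1 | Defect ∈ {functional, critical}) = 0.143/0.429 = 0.3333.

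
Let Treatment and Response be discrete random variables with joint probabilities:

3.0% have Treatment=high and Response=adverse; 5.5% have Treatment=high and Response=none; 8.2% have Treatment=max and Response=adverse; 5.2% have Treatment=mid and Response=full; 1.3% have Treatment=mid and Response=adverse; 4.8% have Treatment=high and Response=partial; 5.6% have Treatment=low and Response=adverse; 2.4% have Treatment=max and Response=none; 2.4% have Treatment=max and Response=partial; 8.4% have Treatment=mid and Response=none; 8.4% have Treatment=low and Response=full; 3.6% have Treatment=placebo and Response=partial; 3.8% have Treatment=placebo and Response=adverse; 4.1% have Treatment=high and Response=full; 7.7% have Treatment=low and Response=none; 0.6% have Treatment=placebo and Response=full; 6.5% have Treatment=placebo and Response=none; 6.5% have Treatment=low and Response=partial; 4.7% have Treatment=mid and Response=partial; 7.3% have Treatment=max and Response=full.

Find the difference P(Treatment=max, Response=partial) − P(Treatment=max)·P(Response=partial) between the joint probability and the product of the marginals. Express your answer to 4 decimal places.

-0.0207

P(Treatment=max) = 0.024 + 0.024 + 0.073 + 0.082 = 0.203.
P(Response=partial) = 0.036 + 0.065 + 0.047 + 0.048 + 0.024 = 0.220.
P(Treatment=max, Response=partial) − P(Treatment=max)P(Response=partial) = 0.024 − 0.203×0.220 = -0.0207.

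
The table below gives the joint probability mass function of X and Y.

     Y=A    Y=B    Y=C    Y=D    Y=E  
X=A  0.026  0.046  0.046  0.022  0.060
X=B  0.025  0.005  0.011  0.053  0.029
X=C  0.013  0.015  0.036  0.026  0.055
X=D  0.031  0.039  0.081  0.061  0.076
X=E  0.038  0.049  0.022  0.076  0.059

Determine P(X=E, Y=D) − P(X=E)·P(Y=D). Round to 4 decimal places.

0.0179

P(X=E) = 0.038 + 0.049 + 0.022 + 0.076 + 0.059 = 0.244.
P(Y=D) = 0.022 + 0.053 + 0.026 + 0.061 + 0.076 = 0.238.
P(X=E, Y=D) − P(X=E)P(Y=D) = 0.076 − 0.244×0.238 = 0.0179.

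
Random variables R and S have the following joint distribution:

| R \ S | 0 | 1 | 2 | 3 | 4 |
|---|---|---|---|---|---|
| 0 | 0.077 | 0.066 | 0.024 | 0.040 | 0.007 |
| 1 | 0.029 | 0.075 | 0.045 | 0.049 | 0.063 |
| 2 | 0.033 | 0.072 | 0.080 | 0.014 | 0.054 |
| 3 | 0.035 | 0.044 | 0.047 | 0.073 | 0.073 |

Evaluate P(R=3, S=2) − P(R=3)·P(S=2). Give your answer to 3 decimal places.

P(R=3) = 0.035 + 0.044 + 0.047 + 0.073 + 0.073 = 0.272.
P(S=2) = 0.024 + 0.045 + 0.080 + 0.047 = 0.196.
P(R=3, S=2) − P(R=3)P(S=2) = 0.047 − 0.272×0.196 = -0.006.

-0.006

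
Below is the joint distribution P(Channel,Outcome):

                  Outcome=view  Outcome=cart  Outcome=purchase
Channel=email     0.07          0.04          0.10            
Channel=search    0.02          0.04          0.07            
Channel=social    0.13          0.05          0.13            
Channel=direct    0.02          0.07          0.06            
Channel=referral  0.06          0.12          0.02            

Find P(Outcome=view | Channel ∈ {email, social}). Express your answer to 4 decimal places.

0.3846

P(Channel=email) = 0.07 + 0.04 + 0.10 = 0.21.
P(Channel=social) = 0.13 + 0.05 + 0.13 = 0.31.
P(Channel ∈ {email, social}) = 0.21 + 0.31 = 0.52; P(Outcome=view, Channel ∈ {email, social}) = 0.07 + 0.13 = 0.20.
P(Outcome=view | Channel ∈ {email, social}) = 0.20/0.52 = 0.3846.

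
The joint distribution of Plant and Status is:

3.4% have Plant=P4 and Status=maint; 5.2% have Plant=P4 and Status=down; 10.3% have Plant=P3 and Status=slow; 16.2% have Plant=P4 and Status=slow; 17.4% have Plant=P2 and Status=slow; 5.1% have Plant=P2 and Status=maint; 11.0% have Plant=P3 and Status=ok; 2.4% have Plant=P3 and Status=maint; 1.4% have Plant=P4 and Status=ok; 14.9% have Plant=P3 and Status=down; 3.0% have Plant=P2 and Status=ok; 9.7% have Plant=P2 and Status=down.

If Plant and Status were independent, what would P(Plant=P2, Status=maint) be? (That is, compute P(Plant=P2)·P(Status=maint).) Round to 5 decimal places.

P(Plant=P2) = 0.030 + 0.174 + 0.097 + 0.051 = 0.352.
P(Status=maint) = 0.051 + 0.024 + 0.034 = 0.109.
Product: 0.352 × 0.109 = 0.03837.

0.03837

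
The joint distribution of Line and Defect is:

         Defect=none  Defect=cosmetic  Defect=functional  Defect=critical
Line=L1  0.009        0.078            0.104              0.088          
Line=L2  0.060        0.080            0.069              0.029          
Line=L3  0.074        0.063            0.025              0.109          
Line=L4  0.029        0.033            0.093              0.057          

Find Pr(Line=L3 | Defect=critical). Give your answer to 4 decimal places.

P(Defect=critical) = 0.088 + 0.029 + 0.109 + 0.057 = 0.283.
P(Line=L3 | Defect=critical) = 0.109/0.283 = 0.3852.

0.3852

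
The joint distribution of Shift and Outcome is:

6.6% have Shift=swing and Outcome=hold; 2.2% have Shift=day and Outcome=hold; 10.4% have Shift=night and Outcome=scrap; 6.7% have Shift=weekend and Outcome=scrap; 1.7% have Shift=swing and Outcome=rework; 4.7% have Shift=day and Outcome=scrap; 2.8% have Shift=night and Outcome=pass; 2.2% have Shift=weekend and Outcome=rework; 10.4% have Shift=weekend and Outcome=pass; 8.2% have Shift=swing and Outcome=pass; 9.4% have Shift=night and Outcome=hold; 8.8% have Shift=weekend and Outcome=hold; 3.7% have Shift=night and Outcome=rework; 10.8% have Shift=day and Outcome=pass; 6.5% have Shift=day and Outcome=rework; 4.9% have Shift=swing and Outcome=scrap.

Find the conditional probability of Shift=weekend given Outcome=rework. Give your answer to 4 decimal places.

0.1560

P(Outcome=rework) = 0.065 + 0.017 + 0.037 + 0.022 = 0.141.
P(Shift=weekend | Outcome=rework) = 0.022/0.141 = 0.1560.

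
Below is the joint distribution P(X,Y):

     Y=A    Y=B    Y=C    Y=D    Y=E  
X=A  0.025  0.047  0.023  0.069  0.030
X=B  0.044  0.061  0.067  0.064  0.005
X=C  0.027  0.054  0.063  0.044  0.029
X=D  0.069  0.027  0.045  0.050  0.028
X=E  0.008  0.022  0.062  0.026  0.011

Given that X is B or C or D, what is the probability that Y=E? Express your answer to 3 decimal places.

P(X=B) = 0.044 + 0.061 + 0.067 + 0.064 + 0.005 = 0.241.
P(X=C) = 0.027 + 0.054 + 0.063 + 0.044 + 0.029 = 0.217.
P(X=D) = 0.069 + 0.027 + 0.045 + 0.050 + 0.028 = 0.219.
P(X ∈ {B, C, D}) = 0.241 + 0.217 + 0.219 = 0.677; P(Y=E, X ∈ {B, C, D}) = 0.005 + 0.029 + 0.028 = 0.062.
P(Y=E | X ∈ {B, C, D}) = 0.062/0.677 = 0.092.

0.092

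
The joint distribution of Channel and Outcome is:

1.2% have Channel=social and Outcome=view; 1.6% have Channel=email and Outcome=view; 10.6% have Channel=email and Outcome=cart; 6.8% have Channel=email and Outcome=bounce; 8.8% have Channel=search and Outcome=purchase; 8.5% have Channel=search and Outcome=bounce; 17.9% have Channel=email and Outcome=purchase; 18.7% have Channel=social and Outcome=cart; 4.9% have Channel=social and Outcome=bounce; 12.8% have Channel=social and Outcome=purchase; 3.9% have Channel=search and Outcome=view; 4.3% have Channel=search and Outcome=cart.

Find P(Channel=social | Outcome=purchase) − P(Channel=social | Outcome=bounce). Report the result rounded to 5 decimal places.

P(Outcome=purchase) = 0.179 + 0.088 + 0.128 = 0.395; P(Channel=social | Outcome=purchase) = 0.128/0.395 = 0.324051.
P(Outcome=bounce) = 0.068 + 0.085 + 0.049 = 0.202; P(Channel=social | Outcome=bounce) = 0.049/0.202 = 0.242574.
Difference = 0.08148.

0.08148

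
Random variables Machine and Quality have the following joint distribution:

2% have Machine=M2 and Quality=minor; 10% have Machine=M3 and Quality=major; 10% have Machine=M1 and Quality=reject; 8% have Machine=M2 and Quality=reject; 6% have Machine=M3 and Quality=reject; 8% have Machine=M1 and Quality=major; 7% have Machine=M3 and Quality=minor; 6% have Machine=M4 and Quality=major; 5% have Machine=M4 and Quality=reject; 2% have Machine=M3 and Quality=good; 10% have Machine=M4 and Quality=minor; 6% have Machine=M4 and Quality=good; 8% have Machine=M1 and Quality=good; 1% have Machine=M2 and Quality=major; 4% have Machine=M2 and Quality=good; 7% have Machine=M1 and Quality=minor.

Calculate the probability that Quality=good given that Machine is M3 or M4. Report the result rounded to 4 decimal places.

0.1538

P(Machine=M3) = 0.02 + 0.07 + 0.10 + 0.06 = 0.25.
P(Machine=M4) = 0.06 + 0.10 + 0.06 + 0.05 = 0.27.
P(Machine ∈ {M3, M4}) = 0.25 + 0.27 = 0.52; P(Quality=good, Machine ∈ {M3, M4}) = 0.02 + 0.06 = 0.08.
P(Quality=good | Machine ∈ {M3, M4}) = 0.08/0.52 = 0.1538.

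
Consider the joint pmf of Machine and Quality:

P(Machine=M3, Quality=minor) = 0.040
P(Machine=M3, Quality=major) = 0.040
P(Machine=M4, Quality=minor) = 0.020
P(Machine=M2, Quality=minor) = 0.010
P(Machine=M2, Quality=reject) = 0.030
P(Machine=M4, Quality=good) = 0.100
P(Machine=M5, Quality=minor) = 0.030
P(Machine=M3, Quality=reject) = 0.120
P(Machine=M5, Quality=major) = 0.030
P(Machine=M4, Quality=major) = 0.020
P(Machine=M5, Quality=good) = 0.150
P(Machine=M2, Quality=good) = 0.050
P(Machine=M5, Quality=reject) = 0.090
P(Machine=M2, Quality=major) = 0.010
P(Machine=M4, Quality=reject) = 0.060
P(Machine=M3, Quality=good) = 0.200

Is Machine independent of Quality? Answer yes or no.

yes

Every cell satisfies P(Machine,Quality) = P(Machine)·P(Quality). For instance P(Machine=M3) = 0.400, P(Quality=good) = 0.500, and 0.400×0.500 = 0.200 matches the joint entry. So Machine and Quality are independent.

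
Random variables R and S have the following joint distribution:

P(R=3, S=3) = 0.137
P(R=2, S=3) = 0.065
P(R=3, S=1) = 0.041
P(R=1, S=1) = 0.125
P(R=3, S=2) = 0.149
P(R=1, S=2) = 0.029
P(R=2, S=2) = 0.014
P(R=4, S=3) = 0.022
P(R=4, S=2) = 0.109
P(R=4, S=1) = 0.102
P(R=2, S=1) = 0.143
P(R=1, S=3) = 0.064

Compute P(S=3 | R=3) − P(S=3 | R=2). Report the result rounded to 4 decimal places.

P(R=3) = 0.041 + 0.149 + 0.137 = 0.327; P(S=3 | R=3) = 0.137/0.327 = 0.41896.
P(R=2) = 0.143 + 0.014 + 0.065 = 0.222; P(S=3 | R=2) = 0.065/0.222 = 0.29279.
Difference = 0.1262.

0.1262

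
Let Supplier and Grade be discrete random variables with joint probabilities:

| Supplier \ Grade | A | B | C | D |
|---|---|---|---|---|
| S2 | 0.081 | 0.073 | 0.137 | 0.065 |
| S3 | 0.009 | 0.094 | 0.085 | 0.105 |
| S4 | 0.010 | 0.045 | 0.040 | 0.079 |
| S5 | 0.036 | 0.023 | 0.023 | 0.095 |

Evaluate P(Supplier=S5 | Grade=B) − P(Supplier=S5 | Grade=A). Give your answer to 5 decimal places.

-0.16683

P(Grade=B) = 0.073 + 0.094 + 0.045 + 0.023 = 0.235; P(Supplier=S5 | Grade=B) = 0.023/0.235 = 0.097872.
P(Grade=A) = 0.081 + 0.009 + 0.010 + 0.036 = 0.136; P(Supplier=S5 | Grade=A) = 0.036/0.136 = 0.264706.
Difference = -0.16683.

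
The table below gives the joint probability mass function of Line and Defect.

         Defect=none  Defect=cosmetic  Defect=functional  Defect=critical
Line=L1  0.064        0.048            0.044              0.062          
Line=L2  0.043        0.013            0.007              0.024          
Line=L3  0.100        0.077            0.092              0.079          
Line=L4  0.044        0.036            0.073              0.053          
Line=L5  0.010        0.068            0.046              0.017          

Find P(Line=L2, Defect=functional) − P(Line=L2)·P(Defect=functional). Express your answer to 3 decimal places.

-0.016

P(Line=L2) = 0.043 + 0.013 + 0.007 + 0.024 = 0.087.
P(Defect=functional) = 0.044 + 0.007 + 0.092 + 0.073 + 0.046 = 0.262.
P(Line=L2, Defect=functional) − P(Line=L2)P(Defect=functional) = 0.007 − 0.087×0.262 = -0.016.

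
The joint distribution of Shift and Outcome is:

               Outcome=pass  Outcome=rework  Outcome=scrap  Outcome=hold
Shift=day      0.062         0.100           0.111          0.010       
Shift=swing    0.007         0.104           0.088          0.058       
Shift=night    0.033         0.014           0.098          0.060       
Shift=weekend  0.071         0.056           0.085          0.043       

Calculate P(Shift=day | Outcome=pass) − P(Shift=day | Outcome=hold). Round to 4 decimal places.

P(Outcome=pass) = 0.062 + 0.007 + 0.033 + 0.071 = 0.173; P(Shift=day | Outcome=pass) = 0.062/0.173 = 0.35838.
P(Outcome=hold) = 0.010 + 0.058 + 0.060 + 0.043 = 0.171; P(Shift=day | Outcome=hold) = 0.010/0.171 = 0.05848.
Difference = 0.2999.

0.2999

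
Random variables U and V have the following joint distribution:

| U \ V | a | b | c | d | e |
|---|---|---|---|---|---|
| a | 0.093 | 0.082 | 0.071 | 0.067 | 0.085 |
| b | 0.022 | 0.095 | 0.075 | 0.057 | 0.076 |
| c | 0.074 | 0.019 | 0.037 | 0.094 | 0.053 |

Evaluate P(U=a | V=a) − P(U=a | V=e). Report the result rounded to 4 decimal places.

P(V=a) = 0.093 + 0.022 + 0.074 = 0.189; P(U=a | V=a) = 0.093/0.189 = 0.49206.
P(V=e) = 0.085 + 0.076 + 0.053 = 0.214; P(U=a | V=e) = 0.085/0.214 = 0.39720.
Difference = 0.0949.

0.0949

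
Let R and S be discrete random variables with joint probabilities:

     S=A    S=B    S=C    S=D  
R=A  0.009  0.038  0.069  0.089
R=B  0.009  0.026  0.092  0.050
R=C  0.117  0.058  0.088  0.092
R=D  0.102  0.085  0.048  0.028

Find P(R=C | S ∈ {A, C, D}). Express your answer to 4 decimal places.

P(S=A) = 0.009 + 0.009 + 0.117 + 0.102 = 0.237.
P(S=C) = 0.069 + 0.092 + 0.088 + 0.048 = 0.297.
P(S=D) = 0.089 + 0.050 + 0.092 + 0.028 = 0.259.
P(S ∈ {A, C, D}) = 0.237 + 0.297 + 0.259 = 0.793; P(R=C, S ∈ {A, C, D}) = 0.117 + 0.088 + 0.092 = 0.297.
P(R=C | S ∈ {A, C, D}) = 0.297/0.793 = 0.3745.

0.3745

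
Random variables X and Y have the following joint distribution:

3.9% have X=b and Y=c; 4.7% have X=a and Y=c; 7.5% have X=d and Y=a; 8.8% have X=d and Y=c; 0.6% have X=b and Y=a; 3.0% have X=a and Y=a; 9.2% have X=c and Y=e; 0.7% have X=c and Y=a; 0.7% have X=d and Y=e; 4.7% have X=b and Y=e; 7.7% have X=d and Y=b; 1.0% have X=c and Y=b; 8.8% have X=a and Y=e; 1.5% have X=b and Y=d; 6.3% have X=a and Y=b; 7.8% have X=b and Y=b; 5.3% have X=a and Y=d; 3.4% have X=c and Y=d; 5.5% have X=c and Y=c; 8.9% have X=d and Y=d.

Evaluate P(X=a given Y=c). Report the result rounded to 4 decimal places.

P(Y=c) = 0.047 + 0.039 + 0.055 + 0.088 = 0.229.
P(X=a | Y=c) = 0.047/0.229 = 0.2052.

0.2052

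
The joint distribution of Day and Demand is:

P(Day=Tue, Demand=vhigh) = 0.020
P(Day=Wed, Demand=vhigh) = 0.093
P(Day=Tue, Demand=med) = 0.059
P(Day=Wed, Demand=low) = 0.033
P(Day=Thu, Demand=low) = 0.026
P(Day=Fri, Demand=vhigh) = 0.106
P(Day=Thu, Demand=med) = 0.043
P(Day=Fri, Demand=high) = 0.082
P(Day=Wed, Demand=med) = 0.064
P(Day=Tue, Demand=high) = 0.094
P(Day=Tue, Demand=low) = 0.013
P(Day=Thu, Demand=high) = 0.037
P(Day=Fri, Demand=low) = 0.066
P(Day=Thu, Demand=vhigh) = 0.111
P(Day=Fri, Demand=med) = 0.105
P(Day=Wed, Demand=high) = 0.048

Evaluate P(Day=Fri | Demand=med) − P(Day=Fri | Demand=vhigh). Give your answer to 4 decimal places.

0.0662

P(Demand=med) = 0.059 + 0.064 + 0.043 + 0.105 = 0.271; P(Day=Fri | Demand=med) = 0.105/0.271 = 0.38745.
P(Demand=vhigh) = 0.020 + 0.093 + 0.111 + 0.106 = 0.330; P(Day=Fri | Demand=vhigh) = 0.106/0.330 = 0.32121.
Difference = 0.0662.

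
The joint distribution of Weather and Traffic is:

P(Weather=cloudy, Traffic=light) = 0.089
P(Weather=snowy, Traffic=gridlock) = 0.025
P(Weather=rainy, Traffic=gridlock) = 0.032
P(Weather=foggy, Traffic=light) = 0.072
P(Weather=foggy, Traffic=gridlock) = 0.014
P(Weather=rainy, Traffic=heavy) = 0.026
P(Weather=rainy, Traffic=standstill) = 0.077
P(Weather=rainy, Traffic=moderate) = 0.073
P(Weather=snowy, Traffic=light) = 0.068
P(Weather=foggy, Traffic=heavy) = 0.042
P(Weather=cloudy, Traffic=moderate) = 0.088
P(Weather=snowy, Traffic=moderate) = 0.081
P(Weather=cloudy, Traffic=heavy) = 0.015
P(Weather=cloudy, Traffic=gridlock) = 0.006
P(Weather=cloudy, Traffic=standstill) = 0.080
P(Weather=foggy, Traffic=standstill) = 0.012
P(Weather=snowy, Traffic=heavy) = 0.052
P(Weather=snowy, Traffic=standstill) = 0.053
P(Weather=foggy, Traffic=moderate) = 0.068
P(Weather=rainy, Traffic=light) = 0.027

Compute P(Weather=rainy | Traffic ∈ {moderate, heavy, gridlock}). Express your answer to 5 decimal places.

0.25096

P(Traffic=moderate) = 0.088 + 0.073 + 0.081 + 0.068 = 0.310.
P(Traffic=heavy) = 0.015 + 0.026 + 0.052 + 0.042 = 0.135.
P(Traffic=gridlock) = 0.006 + 0.032 + 0.025 + 0.014 = 0.077.
P(Traffic ∈ {moderate, heavy, gridlock}) = 0.310 + 0.135 + 0.077 = 0.522; P(Weather=rainy, Traffic ∈ {moderate, heavy, gridlock}) = 0.073 + 0.026 + 0.032 = 0.131.
P(Weather=rainy | Traffic ∈ {moderate, heavy, gridlock}) = 0.131/0.522 = 0.25096.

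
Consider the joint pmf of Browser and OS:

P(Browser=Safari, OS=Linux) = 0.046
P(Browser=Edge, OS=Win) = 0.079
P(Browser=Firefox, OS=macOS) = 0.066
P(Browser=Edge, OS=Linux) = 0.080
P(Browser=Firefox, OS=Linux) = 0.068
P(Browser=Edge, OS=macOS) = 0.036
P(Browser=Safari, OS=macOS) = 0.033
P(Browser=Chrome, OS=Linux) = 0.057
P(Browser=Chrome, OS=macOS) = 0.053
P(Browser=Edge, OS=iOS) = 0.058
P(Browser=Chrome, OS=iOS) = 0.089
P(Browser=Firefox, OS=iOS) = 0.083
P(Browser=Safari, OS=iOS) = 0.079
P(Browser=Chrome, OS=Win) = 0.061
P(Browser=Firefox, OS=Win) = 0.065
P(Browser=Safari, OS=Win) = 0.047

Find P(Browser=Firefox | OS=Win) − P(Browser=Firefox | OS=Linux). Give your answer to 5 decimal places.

P(OS=Win) = 0.061 + 0.065 + 0.047 + 0.079 = 0.252; P(Browser=Firefox | OS=Win) = 0.065/0.252 = 0.257937.
P(OS=Linux) = 0.057 + 0.068 + 0.046 + 0.080 = 0.251; P(Browser=Firefox | OS=Linux) = 0.068/0.251 = 0.270916.
Difference = -0.01298.

-0.01298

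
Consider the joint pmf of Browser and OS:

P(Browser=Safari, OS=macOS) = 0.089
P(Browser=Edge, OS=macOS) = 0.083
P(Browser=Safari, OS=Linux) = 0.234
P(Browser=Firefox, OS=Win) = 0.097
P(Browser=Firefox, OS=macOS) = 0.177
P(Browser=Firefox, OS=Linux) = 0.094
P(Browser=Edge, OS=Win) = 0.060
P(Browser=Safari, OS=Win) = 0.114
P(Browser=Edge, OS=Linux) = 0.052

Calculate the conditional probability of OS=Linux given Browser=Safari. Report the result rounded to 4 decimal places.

P(Browser=Safari) = 0.114 + 0.089 + 0.234 = 0.437.
P(OS=Linux | Browser=Safari) = 0.234/0.437 = 0.5355.

0.5355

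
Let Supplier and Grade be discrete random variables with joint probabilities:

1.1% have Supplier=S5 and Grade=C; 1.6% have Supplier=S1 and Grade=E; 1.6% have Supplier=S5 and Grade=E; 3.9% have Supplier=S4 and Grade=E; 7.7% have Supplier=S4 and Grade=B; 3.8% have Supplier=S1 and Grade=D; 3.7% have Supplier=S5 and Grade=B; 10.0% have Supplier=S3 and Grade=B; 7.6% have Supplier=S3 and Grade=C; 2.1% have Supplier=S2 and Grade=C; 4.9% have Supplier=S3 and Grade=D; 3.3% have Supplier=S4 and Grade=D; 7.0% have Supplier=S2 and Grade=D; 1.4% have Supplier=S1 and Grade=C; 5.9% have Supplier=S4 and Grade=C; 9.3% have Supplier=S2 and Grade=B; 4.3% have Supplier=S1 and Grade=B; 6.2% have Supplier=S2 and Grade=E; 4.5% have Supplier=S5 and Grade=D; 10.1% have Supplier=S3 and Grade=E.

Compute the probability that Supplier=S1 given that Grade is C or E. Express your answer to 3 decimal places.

0.072

P(Grade=C) = 0.014 + 0.021 + 0.076 + 0.059 + 0.011 = 0.181.
P(Grade=E) = 0.016 + 0.062 + 0.101 + 0.039 + 0.016 = 0.234.
P(Grade ∈ {C, E}) = 0.181 + 0.234 = 0.415; P(Supplier=S1, Grade ∈ {C, E}) = 0.014 + 0.016 = 0.030.
P(Supplier=S1 | Grade ∈ {C, E}) = 0.030/0.415 = 0.072.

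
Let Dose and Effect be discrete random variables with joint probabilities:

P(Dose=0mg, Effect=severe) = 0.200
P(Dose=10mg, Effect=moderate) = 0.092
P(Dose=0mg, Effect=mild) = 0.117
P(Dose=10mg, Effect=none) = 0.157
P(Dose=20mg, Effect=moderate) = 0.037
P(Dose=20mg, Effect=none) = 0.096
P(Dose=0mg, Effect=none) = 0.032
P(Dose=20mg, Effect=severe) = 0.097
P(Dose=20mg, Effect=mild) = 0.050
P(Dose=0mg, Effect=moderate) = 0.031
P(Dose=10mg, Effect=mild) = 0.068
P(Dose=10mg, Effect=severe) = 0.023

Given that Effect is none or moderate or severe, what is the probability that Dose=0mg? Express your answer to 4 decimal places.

P(Effect=none) = 0.032 + 0.157 + 0.096 = 0.285.
P(Effect=moderate) = 0.031 + 0.092 + 0.037 = 0.160.
P(Effect=severe) = 0.200 + 0.023 + 0.097 = 0.320.
P(Effect ∈ {none, moderate, severe}) = 0.285 + 0.160 + 0.320 = 0.765; P(Dose=0mg, Effect ∈ {none, moderate, severe}) = 0.032 + 0.031 + 0.200 = 0.263.
P(Dose=0mg | Effect ∈ {none, moderate, severe}) = 0.263/0.765 = 0.3438.

0.3438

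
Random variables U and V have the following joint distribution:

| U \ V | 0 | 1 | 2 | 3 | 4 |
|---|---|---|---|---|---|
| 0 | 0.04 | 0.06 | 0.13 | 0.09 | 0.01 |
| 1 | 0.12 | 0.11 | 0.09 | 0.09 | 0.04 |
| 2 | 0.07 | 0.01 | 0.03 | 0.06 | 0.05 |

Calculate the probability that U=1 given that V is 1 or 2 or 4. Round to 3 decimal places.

0.453

P(V=1) = 0.06 + 0.11 + 0.01 = 0.18.
P(V=2) = 0.13 + 0.09 + 0.03 = 0.25.
P(V=4) = 0.01 + 0.04 + 0.05 = 0.10.
P(V ∈ {1, 2, 4}) = 0.18 + 0.25 + 0.10 = 0.53; P(U=1, V ∈ {1, 2, 4}) = 0.11 + 0.09 + 0.04 = 0.24.
P(U=1 | V ∈ {1, 2, 4}) = 0.24/0.53 = 0.453.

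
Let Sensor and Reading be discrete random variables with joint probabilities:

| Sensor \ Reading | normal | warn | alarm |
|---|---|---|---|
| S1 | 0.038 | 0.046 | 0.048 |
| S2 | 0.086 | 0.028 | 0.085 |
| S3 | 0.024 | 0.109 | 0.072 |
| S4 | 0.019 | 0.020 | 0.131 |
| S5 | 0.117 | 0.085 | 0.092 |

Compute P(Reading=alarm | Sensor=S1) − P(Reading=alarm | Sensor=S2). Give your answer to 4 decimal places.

-0.0635

P(Sensor=S1) = 0.038 + 0.046 + 0.048 = 0.132; P(Reading=alarm | Sensor=S1) = 0.048/0.132 = 0.36364.
P(Sensor=S2) = 0.086 + 0.028 + 0.085 = 0.199; P(Reading=alarm | Sensor=S2) = 0.085/0.199 = 0.42714.
Difference = -0.0635.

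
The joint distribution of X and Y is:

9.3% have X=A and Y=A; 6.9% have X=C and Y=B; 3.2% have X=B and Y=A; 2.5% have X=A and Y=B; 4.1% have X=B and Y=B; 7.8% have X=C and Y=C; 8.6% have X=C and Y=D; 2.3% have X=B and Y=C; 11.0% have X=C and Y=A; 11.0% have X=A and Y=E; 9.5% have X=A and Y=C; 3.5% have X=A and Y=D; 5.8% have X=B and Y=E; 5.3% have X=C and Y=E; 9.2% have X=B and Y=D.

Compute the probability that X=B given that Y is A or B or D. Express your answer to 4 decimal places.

0.2830

P(Y=A) = 0.093 + 0.032 + 0.110 = 0.235.
P(Y=B) = 0.025 + 0.041 + 0.069 = 0.135.
P(Y=D) = 0.035 + 0.092 + 0.086 = 0.213.
P(Y ∈ {A, B, D}) = 0.235 + 0.135 + 0.213 = 0.583; P(X=B, Y ∈ {A, B, D}) = 0.032 + 0.041 + 0.092 = 0.165.
P(X=B | Y ∈ {A, B, D}) = 0.165/0.583 = 0.2830.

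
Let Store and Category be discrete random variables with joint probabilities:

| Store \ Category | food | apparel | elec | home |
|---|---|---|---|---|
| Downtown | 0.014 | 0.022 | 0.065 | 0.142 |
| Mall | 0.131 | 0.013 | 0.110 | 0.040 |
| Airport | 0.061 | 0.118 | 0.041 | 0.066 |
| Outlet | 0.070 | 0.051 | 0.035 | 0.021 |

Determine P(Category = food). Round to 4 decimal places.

P(Category=food) = 0.014 + 0.131 + 0.061 + 0.070 = 0.276.

0.2760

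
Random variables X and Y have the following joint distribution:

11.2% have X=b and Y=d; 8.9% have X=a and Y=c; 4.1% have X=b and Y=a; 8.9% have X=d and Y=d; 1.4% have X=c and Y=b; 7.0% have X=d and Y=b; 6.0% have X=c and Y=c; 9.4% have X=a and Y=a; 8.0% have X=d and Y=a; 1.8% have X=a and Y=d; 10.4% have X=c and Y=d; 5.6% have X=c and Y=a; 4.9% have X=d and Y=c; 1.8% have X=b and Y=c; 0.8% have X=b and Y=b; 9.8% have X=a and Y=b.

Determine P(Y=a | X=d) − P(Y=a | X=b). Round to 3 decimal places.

0.049

P(X=d) = 0.080 + 0.070 + 0.049 + 0.089 = 0.288; P(Y=a | X=d) = 0.080/0.288 = 0.2778.
P(X=b) = 0.041 + 0.008 + 0.018 + 0.112 = 0.179; P(Y=a | X=b) = 0.041/0.179 = 0.2291.
Difference = 0.049.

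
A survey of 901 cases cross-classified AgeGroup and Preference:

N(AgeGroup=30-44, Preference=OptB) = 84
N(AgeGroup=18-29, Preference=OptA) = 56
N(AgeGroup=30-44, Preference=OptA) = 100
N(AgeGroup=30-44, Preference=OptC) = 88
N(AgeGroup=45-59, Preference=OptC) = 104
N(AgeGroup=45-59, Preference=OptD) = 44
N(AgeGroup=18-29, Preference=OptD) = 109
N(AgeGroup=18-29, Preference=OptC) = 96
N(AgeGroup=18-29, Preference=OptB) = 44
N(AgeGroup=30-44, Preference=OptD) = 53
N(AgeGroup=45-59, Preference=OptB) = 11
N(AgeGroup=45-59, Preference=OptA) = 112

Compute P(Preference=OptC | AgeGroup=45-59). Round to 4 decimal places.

Total with AgeGroup=45-59: 112 + 11 + 104 + 44 = 271.
P(Preference=OptC | AgeGroup=45-59) = 104/271 = 0.3838.

0.3838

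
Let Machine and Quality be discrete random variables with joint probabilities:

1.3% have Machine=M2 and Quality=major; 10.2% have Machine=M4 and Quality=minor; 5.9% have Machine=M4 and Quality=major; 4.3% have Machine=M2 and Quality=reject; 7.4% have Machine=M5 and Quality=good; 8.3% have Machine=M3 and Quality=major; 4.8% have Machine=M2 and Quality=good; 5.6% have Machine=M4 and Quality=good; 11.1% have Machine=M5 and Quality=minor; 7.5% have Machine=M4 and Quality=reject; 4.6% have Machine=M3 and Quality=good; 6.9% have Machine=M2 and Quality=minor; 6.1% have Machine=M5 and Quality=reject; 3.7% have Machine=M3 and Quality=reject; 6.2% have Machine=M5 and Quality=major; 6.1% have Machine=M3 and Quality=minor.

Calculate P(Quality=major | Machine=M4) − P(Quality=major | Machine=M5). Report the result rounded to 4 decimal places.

P(Machine=M4) = 0.056 + 0.102 + 0.059 + 0.075 = 0.292; P(Quality=major | Machine=M4) = 0.059/0.292 = 0.20205.
P(Machine=M5) = 0.074 + 0.111 + 0.062 + 0.061 = 0.308; P(Quality=major | Machine=M5) = 0.062/0.308 = 0.20130.
Difference = 0.0008.

0.0008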